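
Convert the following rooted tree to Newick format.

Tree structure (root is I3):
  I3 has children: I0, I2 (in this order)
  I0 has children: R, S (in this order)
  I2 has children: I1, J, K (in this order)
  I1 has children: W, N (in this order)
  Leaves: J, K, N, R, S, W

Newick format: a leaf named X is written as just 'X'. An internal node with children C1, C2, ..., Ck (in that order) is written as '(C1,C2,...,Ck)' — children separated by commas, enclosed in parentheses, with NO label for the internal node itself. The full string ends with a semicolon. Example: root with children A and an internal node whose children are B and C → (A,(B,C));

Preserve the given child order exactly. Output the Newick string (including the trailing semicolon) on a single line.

Answer: ((R,S),((W,N),J,K));

Derivation:
internal I3 with children ['I0', 'I2']
  internal I0 with children ['R', 'S']
    leaf 'R' → 'R'
    leaf 'S' → 'S'
  → '(R,S)'
  internal I2 with children ['I1', 'J', 'K']
    internal I1 with children ['W', 'N']
      leaf 'W' → 'W'
      leaf 'N' → 'N'
    → '(W,N)'
    leaf 'J' → 'J'
    leaf 'K' → 'K'
  → '((W,N),J,K)'
→ '((R,S),((W,N),J,K))'
Final: ((R,S),((W,N),J,K));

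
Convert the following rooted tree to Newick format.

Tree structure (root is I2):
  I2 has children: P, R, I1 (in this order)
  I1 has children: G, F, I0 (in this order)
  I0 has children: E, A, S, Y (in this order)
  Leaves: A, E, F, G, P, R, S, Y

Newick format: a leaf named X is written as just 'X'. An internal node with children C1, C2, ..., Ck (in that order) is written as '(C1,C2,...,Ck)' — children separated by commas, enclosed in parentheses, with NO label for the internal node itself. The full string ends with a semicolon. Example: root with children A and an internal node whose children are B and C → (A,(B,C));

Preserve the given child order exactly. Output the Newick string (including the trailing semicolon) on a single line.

Answer: (P,R,(G,F,(E,A,S,Y)));

Derivation:
internal I2 with children ['P', 'R', 'I1']
  leaf 'P' → 'P'
  leaf 'R' → 'R'
  internal I1 with children ['G', 'F', 'I0']
    leaf 'G' → 'G'
    leaf 'F' → 'F'
    internal I0 with children ['E', 'A', 'S', 'Y']
      leaf 'E' → 'E'
      leaf 'A' → 'A'
      leaf 'S' → 'S'
      leaf 'Y' → 'Y'
    → '(E,A,S,Y)'
  → '(G,F,(E,A,S,Y))'
→ '(P,R,(G,F,(E,A,S,Y)))'
Final: (P,R,(G,F,(E,A,S,Y)));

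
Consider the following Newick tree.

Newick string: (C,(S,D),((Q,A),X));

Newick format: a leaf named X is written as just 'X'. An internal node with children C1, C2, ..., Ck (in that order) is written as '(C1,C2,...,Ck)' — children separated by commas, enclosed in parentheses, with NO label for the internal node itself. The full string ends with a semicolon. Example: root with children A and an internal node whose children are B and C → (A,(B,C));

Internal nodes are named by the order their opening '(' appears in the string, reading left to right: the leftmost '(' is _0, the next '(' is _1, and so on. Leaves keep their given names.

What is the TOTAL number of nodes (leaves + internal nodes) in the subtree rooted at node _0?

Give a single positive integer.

Newick: (C,(S,D),((Q,A),X));
Locate _0: it is the '(' at position 0 (the 1st '(' reading left to right).
Query: subtree rooted at _0
_0: subtree_size = 1 + 9
  C: subtree_size = 1 + 0
  _1: subtree_size = 1 + 2
    S: subtree_size = 1 + 0
    D: subtree_size = 1 + 0
  _2: subtree_size = 1 + 4
    _3: subtree_size = 1 + 2
      Q: subtree_size = 1 + 0
      A: subtree_size = 1 + 0
    X: subtree_size = 1 + 0
Total subtree size of _0: 10

Answer: 10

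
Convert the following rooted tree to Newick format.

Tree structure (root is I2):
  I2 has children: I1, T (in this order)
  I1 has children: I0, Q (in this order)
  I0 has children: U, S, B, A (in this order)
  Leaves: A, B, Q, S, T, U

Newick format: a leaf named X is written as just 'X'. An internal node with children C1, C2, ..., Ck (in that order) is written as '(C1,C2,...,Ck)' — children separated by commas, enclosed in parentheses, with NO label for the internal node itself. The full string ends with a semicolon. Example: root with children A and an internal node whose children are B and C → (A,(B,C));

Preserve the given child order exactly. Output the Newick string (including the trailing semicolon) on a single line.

internal I2 with children ['I1', 'T']
  internal I1 with children ['I0', 'Q']
    internal I0 with children ['U', 'S', 'B', 'A']
      leaf 'U' → 'U'
      leaf 'S' → 'S'
      leaf 'B' → 'B'
      leaf 'A' → 'A'
    → '(U,S,B,A)'
    leaf 'Q' → 'Q'
  → '((U,S,B,A),Q)'
  leaf 'T' → 'T'
→ '(((U,S,B,A),Q),T)'
Final: (((U,S,B,A),Q),T);

Answer: (((U,S,B,A),Q),T);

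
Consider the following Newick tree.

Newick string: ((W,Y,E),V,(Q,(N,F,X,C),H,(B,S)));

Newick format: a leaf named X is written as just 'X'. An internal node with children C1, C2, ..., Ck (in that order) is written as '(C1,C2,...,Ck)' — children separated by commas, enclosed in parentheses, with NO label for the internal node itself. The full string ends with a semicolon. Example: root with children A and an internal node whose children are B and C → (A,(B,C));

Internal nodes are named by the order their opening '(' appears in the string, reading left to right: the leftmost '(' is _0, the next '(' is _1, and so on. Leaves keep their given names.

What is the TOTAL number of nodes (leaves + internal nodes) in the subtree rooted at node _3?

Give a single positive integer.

Newick: ((W,Y,E),V,(Q,(N,F,X,C),H,(B,S)));
Locate _3: it is the '(' at position 14 (the 4th '(' reading left to right).
Query: subtree rooted at _3
_3: subtree_size = 1 + 4
  N: subtree_size = 1 + 0
  F: subtree_size = 1 + 0
  X: subtree_size = 1 + 0
  C: subtree_size = 1 + 0
Total subtree size of _3: 5

Answer: 5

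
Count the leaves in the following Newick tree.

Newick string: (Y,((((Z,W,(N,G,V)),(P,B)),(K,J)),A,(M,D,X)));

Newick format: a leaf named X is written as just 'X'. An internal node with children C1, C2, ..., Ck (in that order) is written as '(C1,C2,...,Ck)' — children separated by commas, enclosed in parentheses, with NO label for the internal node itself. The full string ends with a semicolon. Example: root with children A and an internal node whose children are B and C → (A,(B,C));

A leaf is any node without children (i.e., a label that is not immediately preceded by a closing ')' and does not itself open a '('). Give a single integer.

Answer: 14

Derivation:
Newick: (Y,((((Z,W,(N,G,V)),(P,B)),(K,J)),A,(M,D,X)));
Scan left-to-right; a leaf is any maximal label run not followed by '(':
  pos 1: leaf 'Y' → count = 1
  pos 7: leaf 'Z' → count = 2
  pos 9: leaf 'W' → count = 3
  pos 12: leaf 'N' → count = 4
  pos 14: leaf 'G' → count = 5
  pos 16: leaf 'V' → count = 6
  pos 21: leaf 'P' → count = 7
  pos 23: leaf 'B' → count = 8
  pos 28: leaf 'K' → count = 9
  pos 30: leaf 'J' → count = 10
  pos 34: leaf 'A' → count = 11
  pos 37: leaf 'M' → count = 12
  pos 39: leaf 'D' → count = 13
  pos 41: leaf 'X' → count = 14
Total leaves: 14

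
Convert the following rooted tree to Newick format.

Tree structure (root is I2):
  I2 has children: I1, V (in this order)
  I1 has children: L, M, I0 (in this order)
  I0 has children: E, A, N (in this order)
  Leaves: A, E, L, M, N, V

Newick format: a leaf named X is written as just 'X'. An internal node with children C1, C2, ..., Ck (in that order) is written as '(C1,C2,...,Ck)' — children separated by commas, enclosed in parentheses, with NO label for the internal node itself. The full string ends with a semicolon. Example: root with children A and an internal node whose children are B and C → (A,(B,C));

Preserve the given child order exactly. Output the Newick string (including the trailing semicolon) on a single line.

Answer: ((L,M,(E,A,N)),V);

Derivation:
internal I2 with children ['I1', 'V']
  internal I1 with children ['L', 'M', 'I0']
    leaf 'L' → 'L'
    leaf 'M' → 'M'
    internal I0 with children ['E', 'A', 'N']
      leaf 'E' → 'E'
      leaf 'A' → 'A'
      leaf 'N' → 'N'
    → '(E,A,N)'
  → '(L,M,(E,A,N))'
  leaf 'V' → 'V'
→ '((L,M,(E,A,N)),V)'
Final: ((L,M,(E,A,N)),V);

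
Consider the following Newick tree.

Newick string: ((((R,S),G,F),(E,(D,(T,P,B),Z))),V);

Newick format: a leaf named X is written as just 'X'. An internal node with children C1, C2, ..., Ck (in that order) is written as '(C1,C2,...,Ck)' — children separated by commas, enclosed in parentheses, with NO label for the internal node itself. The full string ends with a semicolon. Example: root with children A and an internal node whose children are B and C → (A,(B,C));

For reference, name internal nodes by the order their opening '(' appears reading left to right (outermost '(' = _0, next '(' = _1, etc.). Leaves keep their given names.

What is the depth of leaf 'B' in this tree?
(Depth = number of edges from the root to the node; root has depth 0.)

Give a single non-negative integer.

Answer: 5

Derivation:
Newick: ((((R,S),G,F),(E,(D,(T,P,B),Z))),V);
Naming internals by '(' encounter order: outermost '(' = _0, next = _1, ...
Query node: B
Path from root: _0 -> _1 -> _4 -> _5 -> _6 -> B
Depth of B: 5 (number of edges from root)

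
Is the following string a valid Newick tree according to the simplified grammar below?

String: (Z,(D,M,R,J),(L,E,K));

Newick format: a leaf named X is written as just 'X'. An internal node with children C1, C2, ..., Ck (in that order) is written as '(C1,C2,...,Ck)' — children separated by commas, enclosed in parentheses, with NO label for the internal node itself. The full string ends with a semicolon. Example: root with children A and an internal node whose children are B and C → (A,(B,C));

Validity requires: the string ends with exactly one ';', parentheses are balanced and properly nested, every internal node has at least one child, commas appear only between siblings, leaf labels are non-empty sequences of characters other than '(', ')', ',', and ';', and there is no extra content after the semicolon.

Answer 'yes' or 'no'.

Input: (Z,(D,M,R,J),(L,E,K));
Paren balance: 3 '(' vs 3 ')' OK
Ends with single ';': True
Full parse: OK
Valid: True

Answer: yes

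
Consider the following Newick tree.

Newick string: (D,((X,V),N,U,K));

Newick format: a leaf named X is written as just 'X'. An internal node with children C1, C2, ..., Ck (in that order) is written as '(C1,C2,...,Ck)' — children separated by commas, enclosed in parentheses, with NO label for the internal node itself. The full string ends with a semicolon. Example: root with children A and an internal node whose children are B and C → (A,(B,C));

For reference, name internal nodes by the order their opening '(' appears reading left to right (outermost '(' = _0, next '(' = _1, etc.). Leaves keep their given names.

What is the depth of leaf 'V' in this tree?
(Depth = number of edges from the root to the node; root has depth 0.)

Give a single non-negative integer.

Answer: 3

Derivation:
Newick: (D,((X,V),N,U,K));
Naming internals by '(' encounter order: outermost '(' = _0, next = _1, ...
Query node: V
Path from root: _0 -> _1 -> _2 -> V
Depth of V: 3 (number of edges from root)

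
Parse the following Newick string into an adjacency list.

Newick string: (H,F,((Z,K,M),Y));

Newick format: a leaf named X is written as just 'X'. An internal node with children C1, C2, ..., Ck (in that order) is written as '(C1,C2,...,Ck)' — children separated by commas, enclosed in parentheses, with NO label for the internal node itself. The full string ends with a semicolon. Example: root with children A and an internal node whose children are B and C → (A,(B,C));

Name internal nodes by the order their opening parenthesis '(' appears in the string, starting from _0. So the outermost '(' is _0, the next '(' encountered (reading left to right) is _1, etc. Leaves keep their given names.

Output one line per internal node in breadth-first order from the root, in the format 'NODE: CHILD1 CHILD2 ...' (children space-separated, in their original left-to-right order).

Input: (H,F,((Z,K,M),Y));
Scanning left-to-right, naming '(' by encounter order:
  pos 0: '(' -> open internal node _0 (depth 1)
  pos 5: '(' -> open internal node _1 (depth 2)
  pos 6: '(' -> open internal node _2 (depth 3)
  pos 12: ')' -> close internal node _2 (now at depth 2)
  pos 15: ')' -> close internal node _1 (now at depth 1)
  pos 16: ')' -> close internal node _0 (now at depth 0)
Total internal nodes: 3
BFS adjacency from root:
  _0: H F _1
  _1: _2 Y
  _2: Z K M

Answer: _0: H F _1
_1: _2 Y
_2: Z K M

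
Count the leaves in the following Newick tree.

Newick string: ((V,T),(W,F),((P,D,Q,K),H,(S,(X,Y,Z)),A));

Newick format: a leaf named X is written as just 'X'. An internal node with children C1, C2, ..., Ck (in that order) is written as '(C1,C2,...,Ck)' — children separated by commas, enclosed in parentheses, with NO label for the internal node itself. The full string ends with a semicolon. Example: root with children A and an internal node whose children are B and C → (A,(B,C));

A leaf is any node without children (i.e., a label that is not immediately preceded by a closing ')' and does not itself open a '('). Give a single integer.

Newick: ((V,T),(W,F),((P,D,Q,K),H,(S,(X,Y,Z)),A));
Scan left-to-right; a leaf is any maximal label run not followed by '(':
  pos 2: leaf 'V' → count = 1
  pos 4: leaf 'T' → count = 2
  pos 8: leaf 'W' → count = 3
  pos 10: leaf 'F' → count = 4
  pos 15: leaf 'P' → count = 5
  pos 17: leaf 'D' → count = 6
  pos 19: leaf 'Q' → count = 7
  pos 21: leaf 'K' → count = 8
  pos 24: leaf 'H' → count = 9
  pos 27: leaf 'S' → count = 10
  pos 30: leaf 'X' → count = 11
  pos 32: leaf 'Y' → count = 12
  pos 34: leaf 'Z' → count = 13
  pos 38: leaf 'A' → count = 14
Total leaves: 14

Answer: 14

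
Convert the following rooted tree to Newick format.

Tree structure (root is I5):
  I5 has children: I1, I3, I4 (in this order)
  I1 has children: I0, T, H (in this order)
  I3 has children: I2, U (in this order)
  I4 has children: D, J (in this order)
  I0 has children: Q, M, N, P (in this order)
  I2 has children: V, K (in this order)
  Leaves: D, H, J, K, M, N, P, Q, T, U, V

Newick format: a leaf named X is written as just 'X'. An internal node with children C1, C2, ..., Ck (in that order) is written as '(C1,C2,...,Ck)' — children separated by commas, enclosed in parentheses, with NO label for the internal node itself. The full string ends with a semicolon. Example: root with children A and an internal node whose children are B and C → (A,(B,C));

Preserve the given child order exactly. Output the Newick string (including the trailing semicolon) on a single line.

Answer: (((Q,M,N,P),T,H),((V,K),U),(D,J));

Derivation:
internal I5 with children ['I1', 'I3', 'I4']
  internal I1 with children ['I0', 'T', 'H']
    internal I0 with children ['Q', 'M', 'N', 'P']
      leaf 'Q' → 'Q'
      leaf 'M' → 'M'
      leaf 'N' → 'N'
      leaf 'P' → 'P'
    → '(Q,M,N,P)'
    leaf 'T' → 'T'
    leaf 'H' → 'H'
  → '((Q,M,N,P),T,H)'
  internal I3 with children ['I2', 'U']
    internal I2 with children ['V', 'K']
      leaf 'V' → 'V'
      leaf 'K' → 'K'
    → '(V,K)'
    leaf 'U' → 'U'
  → '((V,K),U)'
  internal I4 with children ['D', 'J']
    leaf 'D' → 'D'
    leaf 'J' → 'J'
  → '(D,J)'
→ '(((Q,M,N,P),T,H),((V,K),U),(D,J))'
Final: (((Q,M,N,P),T,H),((V,K),U),(D,J));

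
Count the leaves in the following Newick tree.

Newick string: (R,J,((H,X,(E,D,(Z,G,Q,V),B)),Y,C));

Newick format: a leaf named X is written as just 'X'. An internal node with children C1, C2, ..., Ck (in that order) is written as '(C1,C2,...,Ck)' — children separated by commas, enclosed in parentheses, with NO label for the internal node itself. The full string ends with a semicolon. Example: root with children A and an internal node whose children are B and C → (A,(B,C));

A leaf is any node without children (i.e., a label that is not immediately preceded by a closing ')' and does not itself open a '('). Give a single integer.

Newick: (R,J,((H,X,(E,D,(Z,G,Q,V),B)),Y,C));
Scan left-to-right; a leaf is any maximal label run not followed by '(':
  pos 1: leaf 'R' → count = 1
  pos 3: leaf 'J' → count = 2
  pos 7: leaf 'H' → count = 3
  pos 9: leaf 'X' → count = 4
  pos 12: leaf 'E' → count = 5
  pos 14: leaf 'D' → count = 6
  pos 17: leaf 'Z' → count = 7
  pos 19: leaf 'G' → count = 8
  pos 21: leaf 'Q' → count = 9
  pos 23: leaf 'V' → count = 10
  pos 26: leaf 'B' → count = 11
  pos 30: leaf 'Y' → count = 12
  pos 32: leaf 'C' → count = 13
Total leaves: 13

Answer: 13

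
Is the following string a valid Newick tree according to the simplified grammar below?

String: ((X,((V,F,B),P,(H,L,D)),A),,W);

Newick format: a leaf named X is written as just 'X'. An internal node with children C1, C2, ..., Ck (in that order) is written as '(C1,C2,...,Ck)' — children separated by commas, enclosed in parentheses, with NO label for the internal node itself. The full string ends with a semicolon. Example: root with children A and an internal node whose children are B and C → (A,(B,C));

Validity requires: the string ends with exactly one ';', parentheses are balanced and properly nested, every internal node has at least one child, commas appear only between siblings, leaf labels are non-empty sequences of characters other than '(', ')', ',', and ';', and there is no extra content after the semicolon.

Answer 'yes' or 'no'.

Answer: no

Derivation:
Input: ((X,((V,F,B),P,(H,L,D)),A),,W);
Paren balance: 5 '(' vs 5 ')' OK
Ends with single ';': True
Full parse: FAILS (empty leaf label at pos 27)
Valid: False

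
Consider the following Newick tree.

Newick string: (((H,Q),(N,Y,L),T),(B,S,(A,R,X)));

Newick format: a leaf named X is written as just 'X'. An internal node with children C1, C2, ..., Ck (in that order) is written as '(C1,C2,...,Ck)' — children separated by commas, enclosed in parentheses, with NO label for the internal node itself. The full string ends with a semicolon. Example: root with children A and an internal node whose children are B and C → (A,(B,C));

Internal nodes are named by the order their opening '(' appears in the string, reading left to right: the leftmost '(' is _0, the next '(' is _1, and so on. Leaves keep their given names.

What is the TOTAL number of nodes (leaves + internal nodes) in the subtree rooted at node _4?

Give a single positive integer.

Newick: (((H,Q),(N,Y,L),T),(B,S,(A,R,X)));
Locate _4: it is the '(' at position 19 (the 5th '(' reading left to right).
Query: subtree rooted at _4
_4: subtree_size = 1 + 6
  B: subtree_size = 1 + 0
  S: subtree_size = 1 + 0
  _5: subtree_size = 1 + 3
    A: subtree_size = 1 + 0
    R: subtree_size = 1 + 0
    X: subtree_size = 1 + 0
Total subtree size of _4: 7

Answer: 7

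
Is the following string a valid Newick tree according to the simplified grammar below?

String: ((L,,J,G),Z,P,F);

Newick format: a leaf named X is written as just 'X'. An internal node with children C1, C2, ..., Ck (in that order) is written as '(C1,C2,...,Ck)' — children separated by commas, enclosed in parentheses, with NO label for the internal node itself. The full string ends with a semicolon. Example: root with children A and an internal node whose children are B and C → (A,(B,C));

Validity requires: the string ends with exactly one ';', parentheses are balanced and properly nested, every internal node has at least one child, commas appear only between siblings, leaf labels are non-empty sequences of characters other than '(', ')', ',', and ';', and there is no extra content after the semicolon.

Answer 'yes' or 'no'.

Input: ((L,,J,G),Z,P,F);
Paren balance: 2 '(' vs 2 ')' OK
Ends with single ';': True
Full parse: FAILS (empty leaf label at pos 4)
Valid: False

Answer: no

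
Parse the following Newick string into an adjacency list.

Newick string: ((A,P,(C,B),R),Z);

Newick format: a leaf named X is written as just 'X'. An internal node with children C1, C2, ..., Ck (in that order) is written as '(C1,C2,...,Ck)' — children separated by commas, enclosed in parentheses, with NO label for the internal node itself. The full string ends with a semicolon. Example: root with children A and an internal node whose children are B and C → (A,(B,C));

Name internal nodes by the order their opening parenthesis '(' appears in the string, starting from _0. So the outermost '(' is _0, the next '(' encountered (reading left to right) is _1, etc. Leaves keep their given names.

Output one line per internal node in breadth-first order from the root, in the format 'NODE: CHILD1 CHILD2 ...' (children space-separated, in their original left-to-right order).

Answer: _0: _1 Z
_1: A P _2 R
_2: C B

Derivation:
Input: ((A,P,(C,B),R),Z);
Scanning left-to-right, naming '(' by encounter order:
  pos 0: '(' -> open internal node _0 (depth 1)
  pos 1: '(' -> open internal node _1 (depth 2)
  pos 6: '(' -> open internal node _2 (depth 3)
  pos 10: ')' -> close internal node _2 (now at depth 2)
  pos 13: ')' -> close internal node _1 (now at depth 1)
  pos 16: ')' -> close internal node _0 (now at depth 0)
Total internal nodes: 3
BFS adjacency from root:
  _0: _1 Z
  _1: A P _2 R
  _2: C B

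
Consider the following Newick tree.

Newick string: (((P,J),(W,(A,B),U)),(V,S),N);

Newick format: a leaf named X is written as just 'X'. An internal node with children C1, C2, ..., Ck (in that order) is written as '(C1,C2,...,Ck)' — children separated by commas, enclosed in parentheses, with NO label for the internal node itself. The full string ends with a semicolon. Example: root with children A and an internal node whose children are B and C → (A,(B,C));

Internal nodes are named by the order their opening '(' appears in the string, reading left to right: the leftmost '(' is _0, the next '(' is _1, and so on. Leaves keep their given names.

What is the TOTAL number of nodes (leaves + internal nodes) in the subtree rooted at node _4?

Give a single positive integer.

Newick: (((P,J),(W,(A,B),U)),(V,S),N);
Locate _4: it is the '(' at position 11 (the 5th '(' reading left to right).
Query: subtree rooted at _4
_4: subtree_size = 1 + 2
  A: subtree_size = 1 + 0
  B: subtree_size = 1 + 0
Total subtree size of _4: 3

Answer: 3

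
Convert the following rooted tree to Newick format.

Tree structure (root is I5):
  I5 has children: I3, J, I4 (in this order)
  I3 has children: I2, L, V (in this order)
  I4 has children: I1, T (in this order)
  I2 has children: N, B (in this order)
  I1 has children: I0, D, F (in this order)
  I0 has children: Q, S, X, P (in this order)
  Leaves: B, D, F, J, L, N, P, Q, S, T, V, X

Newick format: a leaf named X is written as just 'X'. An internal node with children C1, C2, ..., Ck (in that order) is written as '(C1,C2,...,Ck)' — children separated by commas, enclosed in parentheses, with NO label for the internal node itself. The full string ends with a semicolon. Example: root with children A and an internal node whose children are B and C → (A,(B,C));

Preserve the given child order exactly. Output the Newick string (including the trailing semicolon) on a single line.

Answer: (((N,B),L,V),J,(((Q,S,X,P),D,F),T));

Derivation:
internal I5 with children ['I3', 'J', 'I4']
  internal I3 with children ['I2', 'L', 'V']
    internal I2 with children ['N', 'B']
      leaf 'N' → 'N'
      leaf 'B' → 'B'
    → '(N,B)'
    leaf 'L' → 'L'
    leaf 'V' → 'V'
  → '((N,B),L,V)'
  leaf 'J' → 'J'
  internal I4 with children ['I1', 'T']
    internal I1 with children ['I0', 'D', 'F']
      internal I0 with children ['Q', 'S', 'X', 'P']
        leaf 'Q' → 'Q'
        leaf 'S' → 'S'
        leaf 'X' → 'X'
        leaf 'P' → 'P'
      → '(Q,S,X,P)'
      leaf 'D' → 'D'
      leaf 'F' → 'F'
    → '((Q,S,X,P),D,F)'
    leaf 'T' → 'T'
  → '(((Q,S,X,P),D,F),T)'
→ '(((N,B),L,V),J,(((Q,S,X,P),D,F),T))'
Final: (((N,B),L,V),J,(((Q,S,X,P),D,F),T));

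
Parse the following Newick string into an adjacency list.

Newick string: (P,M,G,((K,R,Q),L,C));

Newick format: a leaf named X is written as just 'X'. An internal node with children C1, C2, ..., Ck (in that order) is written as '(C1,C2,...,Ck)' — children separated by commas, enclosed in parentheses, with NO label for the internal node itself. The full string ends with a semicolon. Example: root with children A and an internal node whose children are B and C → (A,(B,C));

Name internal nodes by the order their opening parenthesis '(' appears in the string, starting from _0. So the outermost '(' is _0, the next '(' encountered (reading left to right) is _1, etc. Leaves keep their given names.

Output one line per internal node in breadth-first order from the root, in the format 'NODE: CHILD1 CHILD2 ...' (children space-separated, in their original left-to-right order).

Answer: _0: P M G _1
_1: _2 L C
_2: K R Q

Derivation:
Input: (P,M,G,((K,R,Q),L,C));
Scanning left-to-right, naming '(' by encounter order:
  pos 0: '(' -> open internal node _0 (depth 1)
  pos 7: '(' -> open internal node _1 (depth 2)
  pos 8: '(' -> open internal node _2 (depth 3)
  pos 14: ')' -> close internal node _2 (now at depth 2)
  pos 19: ')' -> close internal node _1 (now at depth 1)
  pos 20: ')' -> close internal node _0 (now at depth 0)
Total internal nodes: 3
BFS adjacency from root:
  _0: P M G _1
  _1: _2 L C
  _2: K R Q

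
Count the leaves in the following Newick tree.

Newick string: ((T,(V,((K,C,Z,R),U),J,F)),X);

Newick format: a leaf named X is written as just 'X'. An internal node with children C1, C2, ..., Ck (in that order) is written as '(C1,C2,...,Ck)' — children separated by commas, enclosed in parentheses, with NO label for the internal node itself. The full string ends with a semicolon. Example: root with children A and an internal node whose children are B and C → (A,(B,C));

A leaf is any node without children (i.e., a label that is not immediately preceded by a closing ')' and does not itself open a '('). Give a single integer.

Answer: 10

Derivation:
Newick: ((T,(V,((K,C,Z,R),U),J,F)),X);
Scan left-to-right; a leaf is any maximal label run not followed by '(':
  pos 2: leaf 'T' → count = 1
  pos 5: leaf 'V' → count = 2
  pos 9: leaf 'K' → count = 3
  pos 11: leaf 'C' → count = 4
  pos 13: leaf 'Z' → count = 5
  pos 15: leaf 'R' → count = 6
  pos 18: leaf 'U' → count = 7
  pos 21: leaf 'J' → count = 8
  pos 23: leaf 'F' → count = 9
  pos 27: leaf 'X' → count = 10
Total leaves: 10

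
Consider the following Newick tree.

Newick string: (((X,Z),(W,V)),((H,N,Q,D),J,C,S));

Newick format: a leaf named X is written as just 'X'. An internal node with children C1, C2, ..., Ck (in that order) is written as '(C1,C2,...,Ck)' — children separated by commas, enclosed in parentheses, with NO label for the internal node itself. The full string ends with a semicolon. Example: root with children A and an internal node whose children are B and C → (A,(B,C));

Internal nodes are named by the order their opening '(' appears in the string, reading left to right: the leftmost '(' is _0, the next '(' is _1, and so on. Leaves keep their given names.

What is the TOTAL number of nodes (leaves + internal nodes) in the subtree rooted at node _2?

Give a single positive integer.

Newick: (((X,Z),(W,V)),((H,N,Q,D),J,C,S));
Locate _2: it is the '(' at position 2 (the 3rd '(' reading left to right).
Query: subtree rooted at _2
_2: subtree_size = 1 + 2
  X: subtree_size = 1 + 0
  Z: subtree_size = 1 + 0
Total subtree size of _2: 3

Answer: 3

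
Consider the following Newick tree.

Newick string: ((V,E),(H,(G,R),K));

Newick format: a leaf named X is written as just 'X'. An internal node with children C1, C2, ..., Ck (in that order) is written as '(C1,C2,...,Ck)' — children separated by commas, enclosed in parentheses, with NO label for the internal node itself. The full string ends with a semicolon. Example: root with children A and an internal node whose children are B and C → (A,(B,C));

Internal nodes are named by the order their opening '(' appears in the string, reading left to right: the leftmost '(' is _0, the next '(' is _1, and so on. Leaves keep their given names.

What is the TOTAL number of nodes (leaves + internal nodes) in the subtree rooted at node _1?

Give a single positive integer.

Answer: 3

Derivation:
Newick: ((V,E),(H,(G,R),K));
Locate _1: it is the '(' at position 1 (the 2nd '(' reading left to right).
Query: subtree rooted at _1
_1: subtree_size = 1 + 2
  V: subtree_size = 1 + 0
  E: subtree_size = 1 + 0
Total subtree size of _1: 3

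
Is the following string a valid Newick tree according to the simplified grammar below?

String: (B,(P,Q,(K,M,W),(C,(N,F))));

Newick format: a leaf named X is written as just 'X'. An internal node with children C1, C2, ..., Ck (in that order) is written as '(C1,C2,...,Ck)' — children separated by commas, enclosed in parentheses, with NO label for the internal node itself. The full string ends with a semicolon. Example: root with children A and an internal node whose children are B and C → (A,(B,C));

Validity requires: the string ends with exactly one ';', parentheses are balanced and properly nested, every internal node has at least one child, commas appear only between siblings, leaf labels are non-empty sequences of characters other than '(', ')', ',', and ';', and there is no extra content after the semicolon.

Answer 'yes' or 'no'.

Input: (B,(P,Q,(K,M,W),(C,(N,F))));
Paren balance: 5 '(' vs 5 ')' OK
Ends with single ';': True
Full parse: OK
Valid: True

Answer: yes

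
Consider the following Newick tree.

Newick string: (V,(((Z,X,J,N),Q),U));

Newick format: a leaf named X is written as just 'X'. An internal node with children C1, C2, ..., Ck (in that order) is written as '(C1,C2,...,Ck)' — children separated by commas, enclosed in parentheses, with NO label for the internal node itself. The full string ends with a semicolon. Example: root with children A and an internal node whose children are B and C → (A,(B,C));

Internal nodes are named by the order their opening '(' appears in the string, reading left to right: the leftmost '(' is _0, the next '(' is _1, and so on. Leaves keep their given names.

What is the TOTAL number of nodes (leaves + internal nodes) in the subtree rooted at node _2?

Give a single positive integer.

Answer: 7

Derivation:
Newick: (V,(((Z,X,J,N),Q),U));
Locate _2: it is the '(' at position 4 (the 3rd '(' reading left to right).
Query: subtree rooted at _2
_2: subtree_size = 1 + 6
  _3: subtree_size = 1 + 4
    Z: subtree_size = 1 + 0
    X: subtree_size = 1 + 0
    J: subtree_size = 1 + 0
    N: subtree_size = 1 + 0
  Q: subtree_size = 1 + 0
Total subtree size of _2: 7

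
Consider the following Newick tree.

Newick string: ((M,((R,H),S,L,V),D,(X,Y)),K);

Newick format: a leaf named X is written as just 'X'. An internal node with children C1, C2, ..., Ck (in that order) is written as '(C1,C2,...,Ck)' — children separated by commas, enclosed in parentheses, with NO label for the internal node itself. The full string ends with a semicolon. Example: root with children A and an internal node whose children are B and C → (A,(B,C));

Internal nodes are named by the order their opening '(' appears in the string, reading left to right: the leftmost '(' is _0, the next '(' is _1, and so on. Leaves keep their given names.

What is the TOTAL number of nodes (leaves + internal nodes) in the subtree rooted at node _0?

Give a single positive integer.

Answer: 15

Derivation:
Newick: ((M,((R,H),S,L,V),D,(X,Y)),K);
Locate _0: it is the '(' at position 0 (the 1st '(' reading left to right).
Query: subtree rooted at _0
_0: subtree_size = 1 + 14
  _1: subtree_size = 1 + 12
    M: subtree_size = 1 + 0
    _2: subtree_size = 1 + 6
      _3: subtree_size = 1 + 2
        R: subtree_size = 1 + 0
        H: subtree_size = 1 + 0
      S: subtree_size = 1 + 0
      L: subtree_size = 1 + 0
      V: subtree_size = 1 + 0
    D: subtree_size = 1 + 0
    _4: subtree_size = 1 + 2
      X: subtree_size = 1 + 0
      Y: subtree_size = 1 + 0
  K: subtree_size = 1 + 0
Total subtree size of _0: 15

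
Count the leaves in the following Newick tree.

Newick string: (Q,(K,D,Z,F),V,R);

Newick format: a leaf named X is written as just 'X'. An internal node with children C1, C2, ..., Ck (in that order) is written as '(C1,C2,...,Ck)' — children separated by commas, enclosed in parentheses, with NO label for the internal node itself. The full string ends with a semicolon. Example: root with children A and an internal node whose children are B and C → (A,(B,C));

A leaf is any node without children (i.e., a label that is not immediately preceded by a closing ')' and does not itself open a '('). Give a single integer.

Answer: 7

Derivation:
Newick: (Q,(K,D,Z,F),V,R);
Scan left-to-right; a leaf is any maximal label run not followed by '(':
  pos 1: leaf 'Q' → count = 1
  pos 4: leaf 'K' → count = 2
  pos 6: leaf 'D' → count = 3
  pos 8: leaf 'Z' → count = 4
  pos 10: leaf 'F' → count = 5
  pos 13: leaf 'V' → count = 6
  pos 15: leaf 'R' → count = 7
Total leaves: 7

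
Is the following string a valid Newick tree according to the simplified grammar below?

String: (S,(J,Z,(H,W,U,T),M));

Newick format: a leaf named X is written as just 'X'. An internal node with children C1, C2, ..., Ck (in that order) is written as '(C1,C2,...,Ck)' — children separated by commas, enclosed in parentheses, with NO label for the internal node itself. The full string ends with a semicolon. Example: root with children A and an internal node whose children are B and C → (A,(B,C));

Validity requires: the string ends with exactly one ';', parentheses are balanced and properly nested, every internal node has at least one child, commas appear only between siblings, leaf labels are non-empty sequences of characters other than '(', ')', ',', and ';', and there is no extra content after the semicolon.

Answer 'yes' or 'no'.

Answer: yes

Derivation:
Input: (S,(J,Z,(H,W,U,T),M));
Paren balance: 3 '(' vs 3 ')' OK
Ends with single ';': True
Full parse: OK
Valid: True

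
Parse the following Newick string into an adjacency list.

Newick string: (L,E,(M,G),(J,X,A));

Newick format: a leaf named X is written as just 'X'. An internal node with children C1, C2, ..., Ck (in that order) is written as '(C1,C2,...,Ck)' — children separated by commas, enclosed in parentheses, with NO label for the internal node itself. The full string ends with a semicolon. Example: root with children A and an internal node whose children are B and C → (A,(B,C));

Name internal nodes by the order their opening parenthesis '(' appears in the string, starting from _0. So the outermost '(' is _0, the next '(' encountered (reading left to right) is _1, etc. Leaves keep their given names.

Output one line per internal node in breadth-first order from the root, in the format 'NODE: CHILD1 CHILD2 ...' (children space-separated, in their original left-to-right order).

Input: (L,E,(M,G),(J,X,A));
Scanning left-to-right, naming '(' by encounter order:
  pos 0: '(' -> open internal node _0 (depth 1)
  pos 5: '(' -> open internal node _1 (depth 2)
  pos 9: ')' -> close internal node _1 (now at depth 1)
  pos 11: '(' -> open internal node _2 (depth 2)
  pos 17: ')' -> close internal node _2 (now at depth 1)
  pos 18: ')' -> close internal node _0 (now at depth 0)
Total internal nodes: 3
BFS adjacency from root:
  _0: L E _1 _2
  _1: M G
  _2: J X A

Answer: _0: L E _1 _2
_1: M G
_2: J X A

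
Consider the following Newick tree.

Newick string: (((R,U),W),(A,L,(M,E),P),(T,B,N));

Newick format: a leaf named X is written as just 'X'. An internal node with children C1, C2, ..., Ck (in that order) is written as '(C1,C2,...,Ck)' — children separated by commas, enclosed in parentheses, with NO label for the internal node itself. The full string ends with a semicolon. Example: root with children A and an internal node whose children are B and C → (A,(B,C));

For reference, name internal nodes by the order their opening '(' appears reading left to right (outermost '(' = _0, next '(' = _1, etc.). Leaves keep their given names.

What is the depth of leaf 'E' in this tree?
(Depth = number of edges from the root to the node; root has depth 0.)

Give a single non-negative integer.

Answer: 3

Derivation:
Newick: (((R,U),W),(A,L,(M,E),P),(T,B,N));
Naming internals by '(' encounter order: outermost '(' = _0, next = _1, ...
Query node: E
Path from root: _0 -> _3 -> _4 -> E
Depth of E: 3 (number of edges from root)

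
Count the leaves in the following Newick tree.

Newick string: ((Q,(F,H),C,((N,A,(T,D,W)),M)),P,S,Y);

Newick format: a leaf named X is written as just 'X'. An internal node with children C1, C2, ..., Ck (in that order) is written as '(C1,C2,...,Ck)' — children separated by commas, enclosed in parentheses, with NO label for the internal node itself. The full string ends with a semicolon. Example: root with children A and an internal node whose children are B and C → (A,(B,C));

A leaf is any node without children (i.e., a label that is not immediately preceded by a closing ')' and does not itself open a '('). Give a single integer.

Answer: 13

Derivation:
Newick: ((Q,(F,H),C,((N,A,(T,D,W)),M)),P,S,Y);
Scan left-to-right; a leaf is any maximal label run not followed by '(':
  pos 2: leaf 'Q' → count = 1
  pos 5: leaf 'F' → count = 2
  pos 7: leaf 'H' → count = 3
  pos 10: leaf 'C' → count = 4
  pos 14: leaf 'N' → count = 5
  pos 16: leaf 'A' → count = 6
  pos 19: leaf 'T' → count = 7
  pos 21: leaf 'D' → count = 8
  pos 23: leaf 'W' → count = 9
  pos 27: leaf 'M' → count = 10
  pos 31: leaf 'P' → count = 11
  pos 33: leaf 'S' → count = 12
  pos 35: leaf 'Y' → count = 13
Total leaves: 13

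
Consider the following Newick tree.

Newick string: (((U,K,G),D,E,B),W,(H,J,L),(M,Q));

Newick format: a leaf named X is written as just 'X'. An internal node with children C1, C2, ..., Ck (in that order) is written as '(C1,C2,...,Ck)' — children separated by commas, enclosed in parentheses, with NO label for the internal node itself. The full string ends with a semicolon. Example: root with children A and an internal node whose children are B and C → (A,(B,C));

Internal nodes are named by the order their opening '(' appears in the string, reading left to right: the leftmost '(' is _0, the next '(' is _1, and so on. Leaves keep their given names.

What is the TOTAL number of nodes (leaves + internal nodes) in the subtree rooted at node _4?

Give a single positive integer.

Newick: (((U,K,G),D,E,B),W,(H,J,L),(M,Q));
Locate _4: it is the '(' at position 27 (the 5th '(' reading left to right).
Query: subtree rooted at _4
_4: subtree_size = 1 + 2
  M: subtree_size = 1 + 0
  Q: subtree_size = 1 + 0
Total subtree size of _4: 3

Answer: 3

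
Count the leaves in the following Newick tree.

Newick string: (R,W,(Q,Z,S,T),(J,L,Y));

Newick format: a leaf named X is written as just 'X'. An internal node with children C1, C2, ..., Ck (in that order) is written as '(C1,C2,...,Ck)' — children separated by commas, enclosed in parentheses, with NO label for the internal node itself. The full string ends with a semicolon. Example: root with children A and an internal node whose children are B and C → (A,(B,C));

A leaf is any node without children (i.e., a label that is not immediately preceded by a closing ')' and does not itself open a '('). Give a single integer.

Newick: (R,W,(Q,Z,S,T),(J,L,Y));
Scan left-to-right; a leaf is any maximal label run not followed by '(':
  pos 1: leaf 'R' → count = 1
  pos 3: leaf 'W' → count = 2
  pos 6: leaf 'Q' → count = 3
  pos 8: leaf 'Z' → count = 4
  pos 10: leaf 'S' → count = 5
  pos 12: leaf 'T' → count = 6
  pos 16: leaf 'J' → count = 7
  pos 18: leaf 'L' → count = 8
  pos 20: leaf 'Y' → count = 9
Total leaves: 9

Answer: 9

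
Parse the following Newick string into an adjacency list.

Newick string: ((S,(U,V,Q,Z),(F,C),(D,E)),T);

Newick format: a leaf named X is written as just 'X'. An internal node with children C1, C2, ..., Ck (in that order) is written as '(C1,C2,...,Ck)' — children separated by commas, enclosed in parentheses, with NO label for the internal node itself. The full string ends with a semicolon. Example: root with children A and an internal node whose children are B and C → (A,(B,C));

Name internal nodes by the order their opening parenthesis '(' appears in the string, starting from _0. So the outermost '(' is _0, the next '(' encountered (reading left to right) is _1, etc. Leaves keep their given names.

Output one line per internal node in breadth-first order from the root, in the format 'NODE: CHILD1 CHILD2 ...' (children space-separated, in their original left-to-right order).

Input: ((S,(U,V,Q,Z),(F,C),(D,E)),T);
Scanning left-to-right, naming '(' by encounter order:
  pos 0: '(' -> open internal node _0 (depth 1)
  pos 1: '(' -> open internal node _1 (depth 2)
  pos 4: '(' -> open internal node _2 (depth 3)
  pos 12: ')' -> close internal node _2 (now at depth 2)
  pos 14: '(' -> open internal node _3 (depth 3)
  pos 18: ')' -> close internal node _3 (now at depth 2)
  pos 20: '(' -> open internal node _4 (depth 3)
  pos 24: ')' -> close internal node _4 (now at depth 2)
  pos 25: ')' -> close internal node _1 (now at depth 1)
  pos 28: ')' -> close internal node _0 (now at depth 0)
Total internal nodes: 5
BFS adjacency from root:
  _0: _1 T
  _1: S _2 _3 _4
  _2: U V Q Z
  _3: F C
  _4: D E

Answer: _0: _1 T
_1: S _2 _3 _4
_2: U V Q Z
_3: F C
_4: D E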